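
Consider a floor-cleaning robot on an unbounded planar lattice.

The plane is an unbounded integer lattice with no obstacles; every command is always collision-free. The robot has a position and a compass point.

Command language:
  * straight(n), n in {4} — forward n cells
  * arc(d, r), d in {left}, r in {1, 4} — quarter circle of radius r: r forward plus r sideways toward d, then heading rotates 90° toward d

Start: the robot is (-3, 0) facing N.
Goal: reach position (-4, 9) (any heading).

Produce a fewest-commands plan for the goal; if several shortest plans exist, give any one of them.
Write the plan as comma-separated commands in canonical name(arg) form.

straight(4), straight(4), arc(left, 1)

initial: (-3, 0) facing N
[1] after straight(4): (-3, 4) facing N
[2] after straight(4): (-3, 8) facing N
[3] after arc(left, 1): (-4, 9) facing W
shorter routes all fall short; 3 is best.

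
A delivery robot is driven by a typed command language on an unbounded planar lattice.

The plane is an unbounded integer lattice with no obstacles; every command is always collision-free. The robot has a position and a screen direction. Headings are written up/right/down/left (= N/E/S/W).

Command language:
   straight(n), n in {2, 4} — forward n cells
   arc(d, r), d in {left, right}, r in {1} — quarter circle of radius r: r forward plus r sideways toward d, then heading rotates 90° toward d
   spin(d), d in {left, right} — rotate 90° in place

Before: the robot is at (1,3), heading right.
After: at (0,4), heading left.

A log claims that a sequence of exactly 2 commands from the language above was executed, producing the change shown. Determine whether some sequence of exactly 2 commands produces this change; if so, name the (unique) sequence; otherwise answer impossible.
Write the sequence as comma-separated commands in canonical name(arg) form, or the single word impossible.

spin(left), arc(left, 1)

key: order matters: swapping spin(left) and arc(left, 1) lands elsewhere
t0: at (1,3), heading right
step 1 (spin(left)): at (1,3), heading up
step 2 (arc(left, 1)): at (0,4), heading left
uniquely the one of 36 2-step routes that fits.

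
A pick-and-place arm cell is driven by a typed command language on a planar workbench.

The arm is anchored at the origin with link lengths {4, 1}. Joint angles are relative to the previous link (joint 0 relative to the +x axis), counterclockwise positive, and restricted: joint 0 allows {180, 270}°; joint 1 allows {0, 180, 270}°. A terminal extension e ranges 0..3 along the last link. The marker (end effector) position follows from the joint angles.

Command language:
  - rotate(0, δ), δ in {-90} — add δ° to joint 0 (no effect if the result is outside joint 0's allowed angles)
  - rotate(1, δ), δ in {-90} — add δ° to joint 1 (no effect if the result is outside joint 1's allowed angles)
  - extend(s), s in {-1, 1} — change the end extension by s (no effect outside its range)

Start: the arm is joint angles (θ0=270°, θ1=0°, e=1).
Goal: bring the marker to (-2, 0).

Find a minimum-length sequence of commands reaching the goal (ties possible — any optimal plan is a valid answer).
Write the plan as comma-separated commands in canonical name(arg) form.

rotate(1, -90), rotate(1, -90), rotate(0, -90)

t0: joint angles (θ0=270°, θ1=0°, e=1)
[1] after rotate(1, -90): joint angles (θ0=270°, θ1=270°, e=1)
[2] after rotate(1, -90): joint angles (θ0=270°, θ1=180°, e=1)
[3] after rotate(0, -90): joint angles (θ0=180°, θ1=180°, e=1)
shorter routes all fall short; 3 is best.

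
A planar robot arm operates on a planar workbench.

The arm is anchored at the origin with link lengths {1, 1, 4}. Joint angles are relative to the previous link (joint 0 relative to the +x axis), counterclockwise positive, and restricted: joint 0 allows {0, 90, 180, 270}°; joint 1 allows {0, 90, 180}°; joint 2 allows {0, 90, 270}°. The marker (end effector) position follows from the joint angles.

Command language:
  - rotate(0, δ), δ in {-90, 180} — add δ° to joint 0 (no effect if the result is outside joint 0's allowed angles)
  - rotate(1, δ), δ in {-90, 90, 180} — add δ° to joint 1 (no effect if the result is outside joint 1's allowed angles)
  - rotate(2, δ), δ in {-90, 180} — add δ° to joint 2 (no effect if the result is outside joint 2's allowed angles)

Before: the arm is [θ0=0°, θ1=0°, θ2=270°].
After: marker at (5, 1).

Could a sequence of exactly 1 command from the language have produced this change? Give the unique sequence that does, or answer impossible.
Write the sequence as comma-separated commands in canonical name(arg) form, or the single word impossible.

rotate(1, 90)

begin: [θ0=0°, θ1=0°, θ2=270°]
[1] after rotate(1, 90): [θ0=0°, θ1=90°, θ2=270°]
no other 1-command option fits: unique.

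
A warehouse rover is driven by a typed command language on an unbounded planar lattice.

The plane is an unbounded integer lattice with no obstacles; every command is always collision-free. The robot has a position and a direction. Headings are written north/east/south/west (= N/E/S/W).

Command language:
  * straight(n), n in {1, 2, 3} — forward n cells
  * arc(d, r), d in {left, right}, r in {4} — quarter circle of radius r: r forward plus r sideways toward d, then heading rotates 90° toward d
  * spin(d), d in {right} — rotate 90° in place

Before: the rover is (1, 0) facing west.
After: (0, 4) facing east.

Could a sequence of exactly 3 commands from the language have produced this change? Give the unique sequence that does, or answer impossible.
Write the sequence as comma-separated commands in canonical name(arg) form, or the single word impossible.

arc(right, 4), spin(right), straight(3)

key: position moved to (0,4) AND the heading swung to E — translation plus rotation needed
begin: (1, 0) facing west
[1] after arc(right, 4): (-3, 4) facing north
[2] after spin(right): (-3, 4) facing east
[3] after straight(3): (0, 4) facing east
all 216 alternatives checked — unique.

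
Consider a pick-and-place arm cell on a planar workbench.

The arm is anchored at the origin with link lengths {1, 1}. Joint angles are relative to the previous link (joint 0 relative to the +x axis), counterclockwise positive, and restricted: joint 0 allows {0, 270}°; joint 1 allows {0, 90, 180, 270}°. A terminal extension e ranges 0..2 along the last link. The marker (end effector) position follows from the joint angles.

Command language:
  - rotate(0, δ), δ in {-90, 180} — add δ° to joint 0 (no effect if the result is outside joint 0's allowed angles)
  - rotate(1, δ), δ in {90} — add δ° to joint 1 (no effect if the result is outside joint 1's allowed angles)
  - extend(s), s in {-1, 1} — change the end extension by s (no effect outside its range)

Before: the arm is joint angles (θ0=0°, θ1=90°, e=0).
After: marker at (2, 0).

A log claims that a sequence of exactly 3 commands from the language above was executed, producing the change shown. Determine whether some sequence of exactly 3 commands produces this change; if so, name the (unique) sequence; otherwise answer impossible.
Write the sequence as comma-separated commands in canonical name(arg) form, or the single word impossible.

begin: joint angles (θ0=0°, θ1=90°, e=0)
[1] after rotate(1, 90): joint angles (θ0=0°, θ1=180°, e=0)
[2] after rotate(1, 90): joint angles (θ0=0°, θ1=270°, e=0)
[3] after rotate(1, 90): joint angles (θ0=0°, θ1=0°, e=0)
no rival 3-sequence matches.

rotate(1, 90), rotate(1, 90), rotate(1, 90)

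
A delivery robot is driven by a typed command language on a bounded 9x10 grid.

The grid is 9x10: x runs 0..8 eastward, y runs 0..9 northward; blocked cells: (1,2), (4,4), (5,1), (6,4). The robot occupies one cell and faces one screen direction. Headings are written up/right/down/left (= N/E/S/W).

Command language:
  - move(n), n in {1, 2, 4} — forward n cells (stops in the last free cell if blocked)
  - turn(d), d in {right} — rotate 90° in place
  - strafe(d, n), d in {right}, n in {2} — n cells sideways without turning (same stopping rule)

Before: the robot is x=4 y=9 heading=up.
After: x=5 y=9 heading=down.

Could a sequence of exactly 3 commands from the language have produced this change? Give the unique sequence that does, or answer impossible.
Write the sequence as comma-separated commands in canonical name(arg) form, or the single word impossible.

key: cell and facing (now S) both changed — the 3 commands mix motion and turning
initial: x=4 y=9 heading=up
1. turn(right) → x=4 y=9 heading=right
2. move(1) → x=5 y=9 heading=right
3. turn(right) → x=5 y=9 heading=down
all 125 alternatives checked — unique.

turn(right), move(1), turn(right)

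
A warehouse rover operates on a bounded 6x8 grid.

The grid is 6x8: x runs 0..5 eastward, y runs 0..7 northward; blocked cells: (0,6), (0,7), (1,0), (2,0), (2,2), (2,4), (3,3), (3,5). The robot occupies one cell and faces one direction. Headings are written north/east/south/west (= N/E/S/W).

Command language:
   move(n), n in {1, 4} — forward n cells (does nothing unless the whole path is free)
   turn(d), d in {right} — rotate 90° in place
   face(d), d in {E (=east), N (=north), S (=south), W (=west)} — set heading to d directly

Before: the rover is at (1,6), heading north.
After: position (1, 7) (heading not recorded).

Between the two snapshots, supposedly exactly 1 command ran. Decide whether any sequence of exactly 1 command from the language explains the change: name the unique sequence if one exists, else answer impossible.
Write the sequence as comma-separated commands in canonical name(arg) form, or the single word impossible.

t0: at (1,6), heading north
t=1 move(1) ⇒ at (1,7), heading north
all 7 alternatives checked — unique.

move(1)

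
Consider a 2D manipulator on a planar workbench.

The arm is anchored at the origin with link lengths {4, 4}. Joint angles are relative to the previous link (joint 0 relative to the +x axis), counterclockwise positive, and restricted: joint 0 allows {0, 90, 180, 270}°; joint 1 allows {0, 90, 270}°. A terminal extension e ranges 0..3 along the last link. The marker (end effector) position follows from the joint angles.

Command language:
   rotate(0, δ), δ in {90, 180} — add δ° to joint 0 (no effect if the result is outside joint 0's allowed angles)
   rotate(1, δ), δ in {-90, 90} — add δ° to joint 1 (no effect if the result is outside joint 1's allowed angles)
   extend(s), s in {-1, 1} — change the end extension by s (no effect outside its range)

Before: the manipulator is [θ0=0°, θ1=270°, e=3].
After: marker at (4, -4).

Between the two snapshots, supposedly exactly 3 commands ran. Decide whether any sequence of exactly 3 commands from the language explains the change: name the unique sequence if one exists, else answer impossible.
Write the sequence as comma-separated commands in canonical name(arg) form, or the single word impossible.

extend(-1), extend(-1), extend(-1)

from: [θ0=0°, θ1=270°, e=3]
step 1 (extend(-1)): [θ0=0°, θ1=270°, e=2]
step 2 (extend(-1)): [θ0=0°, θ1=270°, e=1]
step 3 (extend(-1)): [θ0=0°, θ1=270°, e=0]
no rival 3-sequence matches.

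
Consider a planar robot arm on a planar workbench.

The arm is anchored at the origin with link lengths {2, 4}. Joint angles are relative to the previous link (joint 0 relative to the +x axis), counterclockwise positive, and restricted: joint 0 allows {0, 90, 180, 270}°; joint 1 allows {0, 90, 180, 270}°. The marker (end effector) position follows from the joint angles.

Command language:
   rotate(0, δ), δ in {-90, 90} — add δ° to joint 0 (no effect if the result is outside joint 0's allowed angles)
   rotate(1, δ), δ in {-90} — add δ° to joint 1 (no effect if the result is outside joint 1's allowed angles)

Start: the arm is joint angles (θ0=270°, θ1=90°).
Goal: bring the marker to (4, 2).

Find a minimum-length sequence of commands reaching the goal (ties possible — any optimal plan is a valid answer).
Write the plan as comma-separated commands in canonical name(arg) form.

rotate(0, -90), rotate(0, -90), rotate(1, -90), rotate(1, -90)

initial: joint angles (θ0=270°, θ1=90°)
step 1 (rotate(0, -90)): joint angles (θ0=180°, θ1=90°)
step 2 (rotate(0, -90)): joint angles (θ0=90°, θ1=90°)
step 3 (rotate(1, -90)): joint angles (θ0=90°, θ1=0°)
step 4 (rotate(1, -90)): joint angles (θ0=90°, θ1=270°)
nothing shorter than 4 reaches the goal.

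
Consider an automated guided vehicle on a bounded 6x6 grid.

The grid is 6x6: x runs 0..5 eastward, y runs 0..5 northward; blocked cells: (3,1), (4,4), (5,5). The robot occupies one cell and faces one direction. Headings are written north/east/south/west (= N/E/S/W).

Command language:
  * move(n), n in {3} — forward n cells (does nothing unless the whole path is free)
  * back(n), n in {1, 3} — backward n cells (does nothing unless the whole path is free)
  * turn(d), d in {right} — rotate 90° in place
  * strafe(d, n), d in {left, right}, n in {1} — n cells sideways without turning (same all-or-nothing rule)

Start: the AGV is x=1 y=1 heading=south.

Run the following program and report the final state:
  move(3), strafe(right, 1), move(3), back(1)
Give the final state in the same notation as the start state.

start: x=1 y=1 heading=south
t=1 move(3) ⇒ x=1 y=1 heading=south
t=2 strafe(right, 1) ⇒ x=0 y=1 heading=south
t=3 move(3) ⇒ x=0 y=1 heading=south
t=4 back(1) ⇒ x=0 y=2 heading=south

x=0 y=2 heading=south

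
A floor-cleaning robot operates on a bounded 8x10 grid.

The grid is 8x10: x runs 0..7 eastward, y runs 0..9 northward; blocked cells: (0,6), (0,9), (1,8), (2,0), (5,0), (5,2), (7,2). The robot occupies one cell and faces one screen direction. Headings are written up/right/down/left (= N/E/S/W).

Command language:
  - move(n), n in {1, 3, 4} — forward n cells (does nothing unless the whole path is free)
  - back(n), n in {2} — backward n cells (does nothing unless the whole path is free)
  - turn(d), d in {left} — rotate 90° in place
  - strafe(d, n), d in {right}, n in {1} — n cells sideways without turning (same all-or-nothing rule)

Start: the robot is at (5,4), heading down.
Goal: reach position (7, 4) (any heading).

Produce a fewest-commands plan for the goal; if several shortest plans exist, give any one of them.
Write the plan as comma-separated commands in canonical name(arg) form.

turn(left), back(2), move(4)

from: at (5,4), heading down
t=1 turn(left) ⇒ at (5,4), heading right
t=2 back(2) ⇒ at (3,4), heading right
t=3 move(4) ⇒ at (7,4), heading right
no 2-step plan works, so 3 is optimal.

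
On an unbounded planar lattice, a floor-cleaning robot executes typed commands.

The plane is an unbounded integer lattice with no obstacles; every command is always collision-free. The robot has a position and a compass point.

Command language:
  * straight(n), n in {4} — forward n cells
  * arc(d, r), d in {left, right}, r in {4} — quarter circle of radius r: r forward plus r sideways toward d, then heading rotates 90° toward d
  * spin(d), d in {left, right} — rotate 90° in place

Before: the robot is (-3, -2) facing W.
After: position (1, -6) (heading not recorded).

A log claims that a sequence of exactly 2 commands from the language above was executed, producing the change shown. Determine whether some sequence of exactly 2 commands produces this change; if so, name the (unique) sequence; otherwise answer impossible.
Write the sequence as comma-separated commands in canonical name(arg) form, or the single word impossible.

key: order matters: swapping spin(left) and arc(left, 4) lands elsewhere
start: (-3, -2) facing W
t=1 spin(left) ⇒ (-3, -2) facing S
t=2 arc(left, 4) ⇒ (1, -6) facing E
uniquely the one of 25 2-step routes that fits.

spin(left), arc(left, 4)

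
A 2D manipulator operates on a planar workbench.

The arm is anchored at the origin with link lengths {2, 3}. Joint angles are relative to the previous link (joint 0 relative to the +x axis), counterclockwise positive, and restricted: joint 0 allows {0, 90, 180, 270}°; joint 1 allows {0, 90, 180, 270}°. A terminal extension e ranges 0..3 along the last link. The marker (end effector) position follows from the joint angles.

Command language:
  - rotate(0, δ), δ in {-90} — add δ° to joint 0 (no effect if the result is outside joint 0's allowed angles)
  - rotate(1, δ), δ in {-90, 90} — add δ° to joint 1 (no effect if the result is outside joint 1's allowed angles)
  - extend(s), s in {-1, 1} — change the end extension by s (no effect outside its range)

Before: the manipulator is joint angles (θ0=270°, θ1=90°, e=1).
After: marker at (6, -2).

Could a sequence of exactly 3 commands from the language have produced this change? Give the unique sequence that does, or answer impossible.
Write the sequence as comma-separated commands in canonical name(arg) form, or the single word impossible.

extend(1), extend(1), extend(1)

start: joint angles (θ0=270°, θ1=90°, e=1)
[1] after extend(1): joint angles (θ0=270°, θ1=90°, e=2)
[2] after extend(1): joint angles (θ0=270°, θ1=90°, e=3)
[3] after extend(1): joint angles (θ0=270°, θ1=90°, e=3)
all 125 alternatives checked — unique.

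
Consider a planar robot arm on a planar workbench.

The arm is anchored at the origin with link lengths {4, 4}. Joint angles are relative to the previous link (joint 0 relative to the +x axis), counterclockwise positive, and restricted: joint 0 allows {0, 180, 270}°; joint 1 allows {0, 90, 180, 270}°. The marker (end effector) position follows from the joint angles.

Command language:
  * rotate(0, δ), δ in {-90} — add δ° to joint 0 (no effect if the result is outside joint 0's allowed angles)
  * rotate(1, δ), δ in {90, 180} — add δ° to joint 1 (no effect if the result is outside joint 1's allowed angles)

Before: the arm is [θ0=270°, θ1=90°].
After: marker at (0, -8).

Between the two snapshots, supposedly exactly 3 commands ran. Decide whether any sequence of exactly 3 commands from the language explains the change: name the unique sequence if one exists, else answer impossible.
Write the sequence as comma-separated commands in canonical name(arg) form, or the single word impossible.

rotate(1, 90), rotate(1, 90), rotate(1, 90)

initial: [θ0=270°, θ1=90°]
step 1 (rotate(1, 90)): [θ0=270°, θ1=180°]
step 2 (rotate(1, 90)): [θ0=270°, θ1=270°]
step 3 (rotate(1, 90)): [θ0=270°, θ1=0°]
all 27 alternatives checked — unique.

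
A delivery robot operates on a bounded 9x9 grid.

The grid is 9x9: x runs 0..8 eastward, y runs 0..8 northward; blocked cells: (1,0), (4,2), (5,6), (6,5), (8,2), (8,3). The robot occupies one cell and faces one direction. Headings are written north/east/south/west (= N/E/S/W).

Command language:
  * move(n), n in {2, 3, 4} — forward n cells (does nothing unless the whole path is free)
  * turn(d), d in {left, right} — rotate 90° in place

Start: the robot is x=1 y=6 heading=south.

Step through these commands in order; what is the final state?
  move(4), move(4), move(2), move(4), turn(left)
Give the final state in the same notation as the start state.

start: x=1 y=6 heading=south
t=1 move(4) ⇒ x=1 y=2 heading=south
t=2 move(4) ⇒ x=1 y=2 heading=south
t=3 move(2) ⇒ x=1 y=2 heading=south
t=4 move(4) ⇒ x=1 y=2 heading=south
t=5 turn(left) ⇒ x=1 y=2 heading=east

x=1 y=2 heading=east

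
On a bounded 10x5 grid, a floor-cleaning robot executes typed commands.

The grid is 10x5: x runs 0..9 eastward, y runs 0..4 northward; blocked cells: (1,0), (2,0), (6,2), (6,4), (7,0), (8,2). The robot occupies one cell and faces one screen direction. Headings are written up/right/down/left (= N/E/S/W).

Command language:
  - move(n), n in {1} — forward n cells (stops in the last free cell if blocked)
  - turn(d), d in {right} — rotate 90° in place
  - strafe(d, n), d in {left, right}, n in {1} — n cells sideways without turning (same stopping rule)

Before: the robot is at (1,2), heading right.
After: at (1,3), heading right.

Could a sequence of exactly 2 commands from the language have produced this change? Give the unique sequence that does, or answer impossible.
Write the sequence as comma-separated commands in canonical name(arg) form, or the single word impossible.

every 2-command combo misses the target.

impossible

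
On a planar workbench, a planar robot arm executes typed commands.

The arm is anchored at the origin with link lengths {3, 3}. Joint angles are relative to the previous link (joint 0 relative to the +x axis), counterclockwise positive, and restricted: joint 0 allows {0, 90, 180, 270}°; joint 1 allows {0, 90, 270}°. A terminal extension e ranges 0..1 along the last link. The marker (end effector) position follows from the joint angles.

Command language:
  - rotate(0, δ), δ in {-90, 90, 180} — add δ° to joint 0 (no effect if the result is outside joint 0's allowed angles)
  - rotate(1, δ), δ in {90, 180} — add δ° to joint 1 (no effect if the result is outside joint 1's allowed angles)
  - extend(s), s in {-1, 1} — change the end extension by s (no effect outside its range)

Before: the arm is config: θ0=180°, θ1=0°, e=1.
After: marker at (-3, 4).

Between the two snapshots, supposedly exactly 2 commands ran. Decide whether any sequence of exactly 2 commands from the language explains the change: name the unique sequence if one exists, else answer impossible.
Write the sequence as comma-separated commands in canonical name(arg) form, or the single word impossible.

rotate(1, 90), rotate(1, 180)

key: running rotate(1, 180) before rotate(1, 90) would end elsewhere — order is forced
begin: config: θ0=180°, θ1=0°, e=1
step 1 (rotate(1, 90)): config: θ0=180°, θ1=90°, e=1
step 2 (rotate(1, 180)): config: θ0=180°, θ1=270°, e=1
no other 2-command option fits: unique.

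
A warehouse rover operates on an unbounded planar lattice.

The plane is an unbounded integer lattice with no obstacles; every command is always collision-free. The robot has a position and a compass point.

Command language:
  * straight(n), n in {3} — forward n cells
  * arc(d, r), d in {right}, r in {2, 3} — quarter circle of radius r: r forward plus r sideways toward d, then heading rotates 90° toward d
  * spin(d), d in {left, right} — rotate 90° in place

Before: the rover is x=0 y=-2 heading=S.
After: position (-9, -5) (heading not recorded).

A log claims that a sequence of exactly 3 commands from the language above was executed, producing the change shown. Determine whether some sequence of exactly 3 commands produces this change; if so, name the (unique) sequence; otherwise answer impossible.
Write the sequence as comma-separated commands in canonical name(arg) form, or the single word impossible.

key: order matters: swapping arc(right, 3) and straight(3) lands elsewhere
from: x=0 y=-2 heading=S
[1] after arc(right, 3): x=-3 y=-5 heading=W
[2] after straight(3): x=-6 y=-5 heading=W
[3] after straight(3): x=-9 y=-5 heading=W
no other 3-command option fits: unique.

arc(right, 3), straight(3), straight(3)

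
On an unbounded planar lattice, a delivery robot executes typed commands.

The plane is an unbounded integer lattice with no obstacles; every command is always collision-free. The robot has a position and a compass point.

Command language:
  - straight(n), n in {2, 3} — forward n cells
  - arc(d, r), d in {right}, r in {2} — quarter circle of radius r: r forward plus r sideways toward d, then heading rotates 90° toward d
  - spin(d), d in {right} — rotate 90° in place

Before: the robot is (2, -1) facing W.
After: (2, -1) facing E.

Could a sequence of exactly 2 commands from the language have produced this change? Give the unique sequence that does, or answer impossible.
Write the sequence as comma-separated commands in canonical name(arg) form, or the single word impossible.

spin(right), spin(right)

key: parked at (2,-1) the whole time — nothing moves the robot
t0: (2, -1) facing W
step 1 (spin(right)): (2, -1) facing N
step 2 (spin(right)): (2, -1) facing E
all 16 alternatives checked — unique.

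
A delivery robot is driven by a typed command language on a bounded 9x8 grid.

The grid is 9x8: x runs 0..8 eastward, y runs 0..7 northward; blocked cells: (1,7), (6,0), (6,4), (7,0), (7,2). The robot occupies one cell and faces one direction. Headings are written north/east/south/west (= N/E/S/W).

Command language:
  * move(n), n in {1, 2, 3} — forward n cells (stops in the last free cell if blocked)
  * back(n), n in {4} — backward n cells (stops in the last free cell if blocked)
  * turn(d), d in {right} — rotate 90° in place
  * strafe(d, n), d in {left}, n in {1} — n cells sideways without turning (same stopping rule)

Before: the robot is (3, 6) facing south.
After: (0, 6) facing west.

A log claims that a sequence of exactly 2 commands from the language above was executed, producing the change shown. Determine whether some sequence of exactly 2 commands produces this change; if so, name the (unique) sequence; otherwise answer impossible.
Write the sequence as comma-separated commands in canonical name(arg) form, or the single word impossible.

key: order matters: swapping turn(right) and move(3) lands elsewhere
begin: (3, 6) facing south
step 1 (turn(right)): (3, 6) facing west
step 2 (move(3)): (0, 6) facing west
uniquely the one of 36 2-step routes that fits.

turn(right), move(3)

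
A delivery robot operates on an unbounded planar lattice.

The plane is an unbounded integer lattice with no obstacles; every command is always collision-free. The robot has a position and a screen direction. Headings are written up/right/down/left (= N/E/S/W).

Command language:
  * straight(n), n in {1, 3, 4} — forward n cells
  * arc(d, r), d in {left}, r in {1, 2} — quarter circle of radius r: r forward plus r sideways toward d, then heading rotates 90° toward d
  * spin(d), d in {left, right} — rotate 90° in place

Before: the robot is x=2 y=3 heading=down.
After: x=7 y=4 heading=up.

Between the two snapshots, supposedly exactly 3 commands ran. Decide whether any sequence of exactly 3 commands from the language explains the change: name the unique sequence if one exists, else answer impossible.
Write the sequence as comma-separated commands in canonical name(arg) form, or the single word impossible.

key: order matters: swapping spin(left) and arc(left, 1) lands elsewhere
t0: x=2 y=3 heading=down
t=1 spin(left) ⇒ x=2 y=3 heading=right
t=2 straight(4) ⇒ x=6 y=3 heading=right
t=3 arc(left, 1) ⇒ x=7 y=4 heading=up
no rival 3-sequence matches.

spin(left), straight(4), arc(left, 1)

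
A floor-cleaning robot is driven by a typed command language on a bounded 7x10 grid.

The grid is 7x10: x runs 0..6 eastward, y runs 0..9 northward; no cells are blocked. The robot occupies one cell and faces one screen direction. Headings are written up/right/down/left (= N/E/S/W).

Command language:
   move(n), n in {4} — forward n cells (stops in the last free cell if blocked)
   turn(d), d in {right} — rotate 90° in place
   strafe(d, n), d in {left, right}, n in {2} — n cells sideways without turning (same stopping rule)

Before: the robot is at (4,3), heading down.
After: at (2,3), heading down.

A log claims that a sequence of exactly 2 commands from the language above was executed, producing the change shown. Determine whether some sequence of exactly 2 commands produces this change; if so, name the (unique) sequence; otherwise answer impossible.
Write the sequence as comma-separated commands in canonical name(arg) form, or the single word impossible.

no 2-step route produces this change.

impossible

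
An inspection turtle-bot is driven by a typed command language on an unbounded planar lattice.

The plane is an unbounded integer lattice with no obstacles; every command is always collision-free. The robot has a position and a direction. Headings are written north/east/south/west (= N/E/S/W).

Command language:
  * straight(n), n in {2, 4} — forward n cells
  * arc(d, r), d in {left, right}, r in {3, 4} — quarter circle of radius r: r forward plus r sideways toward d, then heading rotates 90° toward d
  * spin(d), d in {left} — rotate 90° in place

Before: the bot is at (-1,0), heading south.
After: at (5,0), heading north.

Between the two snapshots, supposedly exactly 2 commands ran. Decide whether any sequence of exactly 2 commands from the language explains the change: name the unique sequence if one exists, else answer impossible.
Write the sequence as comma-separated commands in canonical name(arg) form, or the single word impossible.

key: cell and facing (now N) both changed — the 2 commands mix motion and turning
from: at (-1,0), heading south
1. arc(left, 3) → at (2,-3), heading east
2. arc(left, 3) → at (5,0), heading north
no rival 2-sequence matches.

arc(left, 3), arc(left, 3)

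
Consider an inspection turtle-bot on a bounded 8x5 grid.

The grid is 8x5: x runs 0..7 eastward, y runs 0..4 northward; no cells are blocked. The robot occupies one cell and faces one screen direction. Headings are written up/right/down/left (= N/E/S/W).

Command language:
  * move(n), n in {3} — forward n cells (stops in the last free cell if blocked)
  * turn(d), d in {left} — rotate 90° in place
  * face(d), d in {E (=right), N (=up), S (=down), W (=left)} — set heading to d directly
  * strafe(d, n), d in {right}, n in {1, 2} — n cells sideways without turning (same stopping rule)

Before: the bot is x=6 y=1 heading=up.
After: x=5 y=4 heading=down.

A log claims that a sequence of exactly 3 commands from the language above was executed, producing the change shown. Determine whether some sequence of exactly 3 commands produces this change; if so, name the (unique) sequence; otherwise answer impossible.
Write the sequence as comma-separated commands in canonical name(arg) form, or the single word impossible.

move(3), face(S), strafe(right, 1)

key: order matters: swapping move(3) and strafe(right, 1) lands elsewhere
initial: x=6 y=1 heading=up
[1] after move(3): x=6 y=4 heading=up
[2] after face(S): x=6 y=4 heading=down
[3] after strafe(right, 1): x=5 y=4 heading=down
uniquely the one of 512 3-step routes that fits.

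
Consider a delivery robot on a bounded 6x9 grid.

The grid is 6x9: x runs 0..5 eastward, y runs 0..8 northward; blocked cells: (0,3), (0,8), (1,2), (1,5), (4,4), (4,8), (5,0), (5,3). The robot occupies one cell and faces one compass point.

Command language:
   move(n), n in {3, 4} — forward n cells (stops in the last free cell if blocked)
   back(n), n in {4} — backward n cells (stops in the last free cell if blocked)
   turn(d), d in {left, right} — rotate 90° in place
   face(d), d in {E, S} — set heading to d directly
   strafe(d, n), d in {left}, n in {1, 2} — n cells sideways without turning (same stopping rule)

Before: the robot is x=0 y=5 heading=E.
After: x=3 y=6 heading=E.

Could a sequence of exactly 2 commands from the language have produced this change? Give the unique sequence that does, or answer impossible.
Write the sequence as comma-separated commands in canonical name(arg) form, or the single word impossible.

strafe(left, 1), move(3)

key: running move(3) before strafe(left, 1) would end elsewhere — order is forced
begin: x=0 y=5 heading=E
1. strafe(left, 1) → x=0 y=6 heading=E
2. move(3) → x=3 y=6 heading=E
no other 2-command option fits: unique.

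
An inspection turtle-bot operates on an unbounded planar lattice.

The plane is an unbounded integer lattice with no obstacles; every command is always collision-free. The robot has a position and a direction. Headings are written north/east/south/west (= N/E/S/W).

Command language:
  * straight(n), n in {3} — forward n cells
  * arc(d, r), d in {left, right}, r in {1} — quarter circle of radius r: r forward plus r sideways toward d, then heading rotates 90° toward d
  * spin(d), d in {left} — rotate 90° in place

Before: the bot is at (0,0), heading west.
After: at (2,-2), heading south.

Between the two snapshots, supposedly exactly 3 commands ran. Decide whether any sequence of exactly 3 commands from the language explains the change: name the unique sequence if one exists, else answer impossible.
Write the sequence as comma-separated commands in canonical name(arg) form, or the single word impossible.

key: position moved to (2,-2) AND the heading swung to S — translation plus rotation needed
from: at (0,0), heading west
step 1 (spin(left)): at (0,0), heading south
step 2 (arc(left, 1)): at (1,-1), heading east
step 3 (arc(right, 1)): at (2,-2), heading south
all 64 alternatives checked — unique.

spin(left), arc(left, 1), arc(right, 1)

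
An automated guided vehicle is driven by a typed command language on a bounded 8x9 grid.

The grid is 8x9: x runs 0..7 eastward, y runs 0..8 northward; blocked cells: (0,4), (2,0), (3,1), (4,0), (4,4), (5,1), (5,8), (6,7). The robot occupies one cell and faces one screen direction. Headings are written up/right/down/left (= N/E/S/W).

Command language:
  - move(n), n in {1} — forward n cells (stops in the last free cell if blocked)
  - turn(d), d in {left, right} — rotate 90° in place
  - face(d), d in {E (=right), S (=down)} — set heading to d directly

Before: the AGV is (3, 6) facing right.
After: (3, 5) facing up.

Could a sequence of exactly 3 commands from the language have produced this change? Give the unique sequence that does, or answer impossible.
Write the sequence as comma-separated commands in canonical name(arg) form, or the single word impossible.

impossible

all 125 sequences checked — none match.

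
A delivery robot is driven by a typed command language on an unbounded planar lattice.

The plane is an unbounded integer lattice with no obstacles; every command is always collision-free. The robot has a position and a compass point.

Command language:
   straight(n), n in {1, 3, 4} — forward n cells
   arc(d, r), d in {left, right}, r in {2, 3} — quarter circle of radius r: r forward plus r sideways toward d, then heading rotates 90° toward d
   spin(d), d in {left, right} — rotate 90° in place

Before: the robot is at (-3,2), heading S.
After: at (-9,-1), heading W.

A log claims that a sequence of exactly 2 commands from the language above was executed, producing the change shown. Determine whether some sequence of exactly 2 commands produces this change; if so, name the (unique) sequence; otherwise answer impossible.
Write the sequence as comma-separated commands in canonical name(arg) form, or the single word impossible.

key: running straight(3) before arc(right, 3) would end elsewhere — order is forced
begin: at (-3,2), heading S
[1] after arc(right, 3): at (-6,-1), heading W
[2] after straight(3): at (-9,-1), heading W
no other 2-command option fits: unique.

arc(right, 3), straight(3)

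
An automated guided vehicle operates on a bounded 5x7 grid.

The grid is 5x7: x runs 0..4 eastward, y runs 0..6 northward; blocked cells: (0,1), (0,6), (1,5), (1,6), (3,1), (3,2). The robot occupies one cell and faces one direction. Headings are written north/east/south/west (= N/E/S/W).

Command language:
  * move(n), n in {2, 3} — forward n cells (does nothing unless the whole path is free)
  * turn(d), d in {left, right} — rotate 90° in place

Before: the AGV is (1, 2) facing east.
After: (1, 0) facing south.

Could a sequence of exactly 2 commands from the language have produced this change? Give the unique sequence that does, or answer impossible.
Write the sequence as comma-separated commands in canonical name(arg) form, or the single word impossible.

key: position moved to (1,0) AND the heading swung to S — translation plus rotation needed
from: (1, 2) facing east
[1] after turn(right): (1, 2) facing south
[2] after move(2): (1, 0) facing south
all 16 alternatives checked — unique.

turn(right), move(2)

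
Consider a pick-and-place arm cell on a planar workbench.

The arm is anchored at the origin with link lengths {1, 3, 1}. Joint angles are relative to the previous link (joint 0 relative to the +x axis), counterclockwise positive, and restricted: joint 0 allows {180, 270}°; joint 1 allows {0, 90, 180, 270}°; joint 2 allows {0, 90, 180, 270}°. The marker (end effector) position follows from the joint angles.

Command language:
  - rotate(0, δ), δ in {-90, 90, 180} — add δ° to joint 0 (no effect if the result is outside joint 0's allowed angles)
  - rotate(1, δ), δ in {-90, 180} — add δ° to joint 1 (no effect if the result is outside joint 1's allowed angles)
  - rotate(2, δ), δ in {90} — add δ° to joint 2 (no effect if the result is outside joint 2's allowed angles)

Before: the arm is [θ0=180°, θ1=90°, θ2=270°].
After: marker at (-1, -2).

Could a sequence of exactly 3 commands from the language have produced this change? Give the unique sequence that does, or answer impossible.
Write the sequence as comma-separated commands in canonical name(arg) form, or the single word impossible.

rotate(2, 90), rotate(2, 90), rotate(2, 90)

start: [θ0=180°, θ1=90°, θ2=270°]
t=1 rotate(2, 90) ⇒ [θ0=180°, θ1=90°, θ2=0°]
t=2 rotate(2, 90) ⇒ [θ0=180°, θ1=90°, θ2=90°]
t=3 rotate(2, 90) ⇒ [θ0=180°, θ1=90°, θ2=180°]
all 216 alternatives checked — unique.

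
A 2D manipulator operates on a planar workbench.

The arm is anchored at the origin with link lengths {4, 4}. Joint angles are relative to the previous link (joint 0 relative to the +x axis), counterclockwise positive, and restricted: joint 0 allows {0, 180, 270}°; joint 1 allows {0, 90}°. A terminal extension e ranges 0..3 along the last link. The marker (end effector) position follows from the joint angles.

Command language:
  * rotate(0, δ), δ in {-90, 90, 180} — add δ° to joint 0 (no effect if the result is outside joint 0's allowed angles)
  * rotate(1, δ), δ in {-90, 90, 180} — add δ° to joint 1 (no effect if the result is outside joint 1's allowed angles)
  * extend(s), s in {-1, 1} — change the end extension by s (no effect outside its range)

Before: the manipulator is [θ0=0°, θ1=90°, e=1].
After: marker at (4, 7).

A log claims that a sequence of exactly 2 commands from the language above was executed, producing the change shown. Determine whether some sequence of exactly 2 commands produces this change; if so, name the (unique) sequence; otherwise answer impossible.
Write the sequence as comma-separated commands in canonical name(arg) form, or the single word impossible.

extend(1), extend(1)

t0: [θ0=0°, θ1=90°, e=1]
step 1 (extend(1)): [θ0=0°, θ1=90°, e=2]
step 2 (extend(1)): [θ0=0°, θ1=90°, e=3]
all 64 alternatives checked — unique.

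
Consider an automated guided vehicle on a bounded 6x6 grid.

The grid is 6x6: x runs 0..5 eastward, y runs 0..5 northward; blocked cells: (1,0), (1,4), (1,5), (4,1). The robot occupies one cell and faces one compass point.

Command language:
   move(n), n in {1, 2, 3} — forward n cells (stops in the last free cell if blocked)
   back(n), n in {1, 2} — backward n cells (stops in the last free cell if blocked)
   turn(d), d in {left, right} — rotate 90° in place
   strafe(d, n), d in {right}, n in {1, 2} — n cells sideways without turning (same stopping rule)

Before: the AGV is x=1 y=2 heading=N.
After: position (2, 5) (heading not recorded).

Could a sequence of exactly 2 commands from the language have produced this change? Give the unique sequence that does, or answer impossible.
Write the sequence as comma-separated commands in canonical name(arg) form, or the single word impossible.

strafe(right, 1), move(3)

key: running move(3) before strafe(right, 1) would end elsewhere — order is forced
begin: x=1 y=2 heading=N
1. strafe(right, 1) → x=2 y=2 heading=N
2. move(3) → x=2 y=5 heading=N
no rival 2-sequence matches.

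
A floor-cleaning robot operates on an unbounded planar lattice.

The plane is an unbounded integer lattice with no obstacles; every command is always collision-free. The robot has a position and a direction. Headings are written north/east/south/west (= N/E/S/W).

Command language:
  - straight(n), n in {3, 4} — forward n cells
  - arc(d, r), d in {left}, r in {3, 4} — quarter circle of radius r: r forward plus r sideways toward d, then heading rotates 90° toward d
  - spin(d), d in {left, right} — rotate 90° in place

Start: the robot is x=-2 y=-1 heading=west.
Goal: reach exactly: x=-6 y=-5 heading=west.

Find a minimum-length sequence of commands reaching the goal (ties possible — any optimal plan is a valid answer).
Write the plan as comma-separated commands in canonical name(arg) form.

arc(left, 4), spin(right)

t0: x=-2 y=-1 heading=west
t=1 arc(left, 4) ⇒ x=-6 y=-5 heading=south
t=2 spin(right) ⇒ x=-6 y=-5 heading=west
shorter routes all fall short; 2 is best.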